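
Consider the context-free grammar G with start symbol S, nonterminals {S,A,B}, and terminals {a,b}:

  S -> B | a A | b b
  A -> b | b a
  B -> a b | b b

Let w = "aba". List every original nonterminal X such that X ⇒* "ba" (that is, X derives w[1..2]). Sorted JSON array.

Convert to CNF:
  S -> T0 T0 | T1 A | T1 T0
  A -> T0 T1 | b
  B -> T0 T0 | T1 T0
  T0 -> b
  T1 -> a

CYK fill, restricted to cells inside w[1..2]:
  T[1,1] 'b' = {A,T0}  orig:{A}
  T[2,2] 'a' = {T1}  orig:{}
  T[1,2] 'ba' = {A}

Original NTs in T[1,2] deriving "ba": ["A"]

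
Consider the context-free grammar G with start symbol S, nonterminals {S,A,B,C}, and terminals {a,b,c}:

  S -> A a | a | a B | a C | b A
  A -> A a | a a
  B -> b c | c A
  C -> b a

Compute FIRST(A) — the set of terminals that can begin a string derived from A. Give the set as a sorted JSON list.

FIRST iteration:
round 1:
  A via A→a a: +{a}
  B via B→b c: +{b}
  B via B→c A: +{c}
  C via C→b a: +{b}
  S via S→A a: +{a}
  S via S→b A: +{b}
  FIRST(S)={a,b}  FIRST(A)={a}  FIRST(B)={b,c}  FIRST(C)={b}
round 2: done
  FIRST(S)={a,b}  FIRST(A)={a}  FIRST(B)={b,c}  FIRST(C)={b}

FIRST(A) = ["a"]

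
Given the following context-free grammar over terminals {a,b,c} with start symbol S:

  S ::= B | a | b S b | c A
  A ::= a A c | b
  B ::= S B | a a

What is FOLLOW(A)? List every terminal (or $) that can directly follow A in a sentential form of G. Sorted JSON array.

FIRST iteration:
pass 1:
  A via A→a A c: +{a}
  A via A→b: +{b}
  B via B→a a: +{a}
  S via S→B: +{a}
  S via S→b S b: +{b}
  S via S→c A: +{c}
  FIRST[S]={a,b,c}  FIRST[A]={a,b}  FIRST[B]={a}
pass 2:
  B via B→S B: +{b,c}
  FIRST[S]={a,b,c}  FIRST[A]={a,b}  FIRST[B]={a,b,c}
pass 3: (stable)
  FIRST[S]={a,b,c}  FIRST[A]={a,b}  FIRST[B]={a,b,c}

FOLLOW iteration:
seed FOLLOW(S) with $
iter 1:
  A→a A c: FOLLOW(A) ⊇ FIRST(c) = {c}; new: +{c}
  B→S B: FOLLOW(S) ⊇ FIRST(B) = {a,b,c}; new: +{a,b,c}
  S→B: FOLLOW(B) ⊇ FOLLOW(S) ⊇ {$,a,b,c}; new: +{$,a,b,c}
  S→c A: FOLLOW(A) ⊇ FOLLOW(S) ⊇ {$,a,b,c}; new: +{$,a,b}
  FOLLOW[S]={$,a,b,c}  FOLLOW[A]={$,a,b,c}  FOLLOW[B]={$,a,b,c}
iter 2: (no change)
  FOLLOW[S]={$,a,b,c}  FOLLOW[A]={$,a,b,c}  FOLLOW[B]={$,a,b,c}

FOLLOW(A) = ["$", "a", "b", "c"]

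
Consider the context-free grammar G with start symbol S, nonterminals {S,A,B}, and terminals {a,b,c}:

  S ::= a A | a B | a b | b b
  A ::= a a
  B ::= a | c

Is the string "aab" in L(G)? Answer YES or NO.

Convert to CNF:
  S -> T0 A | T0 B | T0 T1 | T1 T1
  A -> T0 T0
  B -> a | c
  T0 -> a
  T1 -> b

CYK fill:
  [0..0]={B,T0}  "a"  orig:{B}
  [1..1]={B,T0}  "a"  orig:{B}
  [2..2]={T1}  "b"  orig:{}
  [0..1]={A,S}  "aa"
  [1..2]={S}  "ab"
  [0..2]=∅  "aab"

S ∉ T[0,2] ⇒ NO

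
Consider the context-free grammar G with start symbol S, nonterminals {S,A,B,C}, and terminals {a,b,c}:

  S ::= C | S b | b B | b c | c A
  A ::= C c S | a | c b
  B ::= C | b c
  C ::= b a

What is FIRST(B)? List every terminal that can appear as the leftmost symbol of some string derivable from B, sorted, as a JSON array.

FIRST iteration:
round 1:
  A via A→a: +{a}
  A via A→c b: +{c}
  B via B→b c: +{b}
  C via C→b a: +{b}
  S via S→C: +{b}
  S via S→c A: +{c}
  S: {b,c}  A: {a,c}  B: {b}  C: {b}
round 2:
  A via A→C c S: +{b}
  S: {b,c}  A: {a,b,c}  B: {b}  C: {b}
round 3: (stable)
  S: {b,c}  A: {a,b,c}  B: {b}  C: {b}

FIRST(B) = ["b"]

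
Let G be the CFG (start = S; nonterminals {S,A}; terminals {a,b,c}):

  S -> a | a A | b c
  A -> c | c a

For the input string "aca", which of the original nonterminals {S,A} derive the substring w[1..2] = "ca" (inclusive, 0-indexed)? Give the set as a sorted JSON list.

Convert to CNF:
  S -> T1 A | T2 T0 | a
  A -> T0 T1 | c
  T0 -> c
  T1 -> a
  T2 -> b

CYK table (by increasing span), restricted to cells inside w[1..2]:
  T[1,1] 'c' = {A,T0}  orig:{A}
  T[2,2] 'a' = {S,T1}  orig:{S}
  T[1,2] 'ca' = {A}

Original NTs in T[1,2] deriving "ca": ["A"]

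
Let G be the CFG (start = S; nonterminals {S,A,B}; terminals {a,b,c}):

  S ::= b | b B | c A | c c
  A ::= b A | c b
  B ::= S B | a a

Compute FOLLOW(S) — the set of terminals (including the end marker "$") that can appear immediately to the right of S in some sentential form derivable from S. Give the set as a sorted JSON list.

FIRST iteration:
iter 1:
  A via A→b A: +{b}
  A via A→c b: +{c}
  B via B→a a: +{a}
  S via S→b: +{b}
  S via S→c A: +{c}
  FIRST(S)={b,c}  FIRST(A)={b,c}  FIRST(B)={a}
iter 2:
  B via B→S B: +{b,c}
  FIRST(S)={b,c}  FIRST(A)={b,c}  FIRST(B)={a,b,c}
iter 3: done
  FIRST(S)={b,c}  FIRST(A)={b,c}  FIRST(B)={a,b,c}

Compute FOLLOW by fixpoint:
FOLLOW(S) := {$}
round 1:
  B→S B: FOLLOW(S) ⊇ FIRST(B) = {a,b,c}; new: +{a,b,c}
  S→b B: FOLLOW(B) ⊇ FOLLOW(S) ⊇ {$,a,b,c}; new: +{$,a,b,c}
  S→c A: FOLLOW(A) ⊇ FOLLOW(S) ⊇ {$,a,b,c}; new: +{$,a,b,c}
  FOLLOW[S]={$,a,b,c}  FOLLOW[A]={$,a,b,c}  FOLLOW[B]={$,a,b,c}
round 2: (no change)
  FOLLOW[S]={$,a,b,c}  FOLLOW[A]={$,a,b,c}  FOLLOW[B]={$,a,b,c}

FOLLOW(S) = ["$", "a", "b", "c"]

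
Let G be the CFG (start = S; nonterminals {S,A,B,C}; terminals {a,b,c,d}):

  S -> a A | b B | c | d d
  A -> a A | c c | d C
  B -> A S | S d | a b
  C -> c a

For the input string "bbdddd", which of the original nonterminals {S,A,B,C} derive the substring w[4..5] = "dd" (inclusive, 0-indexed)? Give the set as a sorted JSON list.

Convert to CNF:
  S -> T0 A | T2 T2 | T3 B | c
  A -> T0 A | T1 T1 | T2 C
  B -> A S | S T2 | T0 T3
  C -> T1 T0
  T0 -> a
  T1 -> c
  T2 -> d
  T3 -> b

CYK fill, restricted to cells inside w[4..5]:
  T[4,4] 'd' = {T2}  orig:{}
  T[5,5] 'd' = {T2}  orig:{}
  T[4,5] 'dd' = {S}

Original NTs in T[4,5] deriving "dd": ["S"]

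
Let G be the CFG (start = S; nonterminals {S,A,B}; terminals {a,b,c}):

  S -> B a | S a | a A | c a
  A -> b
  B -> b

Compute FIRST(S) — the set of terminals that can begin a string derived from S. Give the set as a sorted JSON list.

FIRST sets, iterate to fixpoint:
round 1:
  A via A→b: +{b}
  B via B→b: +{b}
  S via S→B a: +{b}
  S via S→a A: +{a}
  S via S→c a: +{c}
  FIRST(S)={a,b,c}  FIRST(A)={b}  FIRST(B)={b}
round 2: (no change)
  FIRST(S)={a,b,c}  FIRST(A)={b}  FIRST(B)={b}

FIRST(S) = ["a", "b", "c"]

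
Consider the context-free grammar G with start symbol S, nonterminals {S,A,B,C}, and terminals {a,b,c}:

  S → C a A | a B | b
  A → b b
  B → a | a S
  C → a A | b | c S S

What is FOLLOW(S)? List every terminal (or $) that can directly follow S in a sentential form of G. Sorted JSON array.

FIRST sets, iterate to fixpoint:
iter 1:
  A via A→b b: +{b}
  B via B→a: +{a}
  C via C→a A: +{a}
  C via C→b: +{b}
  C via C→c S S: +{c}
  S via S→C a A: +{a,b,c}
  FIRST[S]={a,b,c}  FIRST[A]={b}  FIRST[B]={a}  FIRST[C]={a,b,c}
iter 2: (no change)
  FIRST[S]={a,b,c}  FIRST[A]={b}  FIRST[B]={a}  FIRST[C]={a,b,c}

Compute FOLLOW by fixpoint:
initialize: $ ∈ FOLLOW(S)
[1]
  C→c S S: FOLLOW(S) ⊇ FIRST(S) = {a,b,c}; new: +{a,b,c}
  S→C a A: FOLLOW(C) ⊇ FIRST(a) = {a}; new: +{a}
  S→C a A: FOLLOW(A) ⊇ FOLLOW(S) ⊇ {$,a,b,c}; new: +{$,a,b,c}
  S→a B: FOLLOW(B) ⊇ FOLLOW(S) ⊇ {$,a,b,c}; new: +{$,a,b,c}
  FOLLOW[S]={$,a,b,c}  FOLLOW[A]={$,a,b,c}  FOLLOW[B]={$,a,b,c}  FOLLOW[C]={a}
[2] (stable)
  FOLLOW[S]={$,a,b,c}  FOLLOW[A]={$,a,b,c}  FOLLOW[B]={$,a,b,c}  FOLLOW[C]={a}

FOLLOW(S) = ["$", "a", "b", "c"]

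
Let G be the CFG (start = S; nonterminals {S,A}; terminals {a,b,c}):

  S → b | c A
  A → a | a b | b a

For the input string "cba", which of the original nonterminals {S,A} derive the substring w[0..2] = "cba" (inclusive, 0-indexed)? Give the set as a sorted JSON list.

Convert to CNF:
  S -> T2 A | b
  A -> T0 T1 | T1 T0 | a
  T0 -> a
  T1 -> b
  T2 -> c

CYK table (by increasing span), restricted to cells inside w[0..2]:
  cell(0,0) c: {T2}  orig:{}
  cell(1,1) b: {S,T1}  orig:{S}
  cell(2,2) a: {A,T0}  orig:{A}
  cell(0,1) cb: ∅
  cell(1,2) ba: {A}
  cell(0,2) cba: {S}

Original NTs in T[0,2] deriving "cba": ["S"]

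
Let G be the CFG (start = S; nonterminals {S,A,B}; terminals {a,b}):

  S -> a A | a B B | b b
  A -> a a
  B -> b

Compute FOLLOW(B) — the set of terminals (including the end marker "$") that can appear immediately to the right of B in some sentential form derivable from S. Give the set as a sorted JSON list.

FIRST sets, iterate to fixpoint:
[1]
  A via A→a a: +{a}
  B via B→b: +{b}
  S via S→a A: +{a}
  S via S→b b: +{b}
  FIRST(S)={a,b}  FIRST(A)={a}  FIRST(B)={b}
[2] done
  FIRST(S)={a,b}  FIRST(A)={a}  FIRST(B)={b}

Compute FOLLOW by fixpoint:
seed FOLLOW(S) with $
iter 1:
  S→a A: FOLLOW(A) ⊇ FOLLOW(S) ⊇ {$}; new: +{$}
  S→a B B: FOLLOW(B) ⊇ FIRST(B) = {b}; new: +{b}
  S→a B B: FOLLOW(B) ⊇ FOLLOW(S) ⊇ {$}; new: +{$}
  S: {$}  A: {$}  B: {$,b}
iter 2: — fixpoint
  S: {$}  A: {$}  B: {$,b}

FOLLOW(B) = ["$", "b"]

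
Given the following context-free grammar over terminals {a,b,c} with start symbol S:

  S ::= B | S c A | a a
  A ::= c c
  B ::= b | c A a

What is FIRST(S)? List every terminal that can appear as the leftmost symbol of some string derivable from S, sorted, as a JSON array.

FIRST iteration:
[1]
  A via A→c c: +{c}
  B via B→b: +{b}
  B via B→c A a: +{c}
  S via S→B: +{b,c}
  S via S→a a: +{a}
  FIRST(S)={a,b,c}  FIRST(A)={c}  FIRST(B)={b,c}
[2] (stable)
  FIRST(S)={a,b,c}  FIRST(A)={c}  FIRST(B)={b,c}

FIRST(S) = ["a", "b", "c"]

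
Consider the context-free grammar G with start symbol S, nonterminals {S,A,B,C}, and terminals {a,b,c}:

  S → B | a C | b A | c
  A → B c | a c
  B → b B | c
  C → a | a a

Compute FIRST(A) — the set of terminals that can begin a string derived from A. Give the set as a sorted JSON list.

FIRST iteration:
iter 1:
  A via A→a c: +{a}
  B via B→b B: +{b}
  B via B→c: +{c}
  C via C→a: +{a}
  S via S→B: +{b,c}
  S via S→a C: +{a}
  FIRST(S)={a,b,c}  FIRST(A)={a}  FIRST(B)={b,c}  FIRST(C)={a}
iter 2:
  A via A→B c: +{b,c}
  FIRST(S)={a,b,c}  FIRST(A)={a,b,c}  FIRST(B)={b,c}  FIRST(C)={a}
iter 3: done
  FIRST(S)={a,b,c}  FIRST(A)={a,b,c}  FIRST(B)={b,c}  FIRST(C)={a}

FIRST(A) = ["a", "b", "c"]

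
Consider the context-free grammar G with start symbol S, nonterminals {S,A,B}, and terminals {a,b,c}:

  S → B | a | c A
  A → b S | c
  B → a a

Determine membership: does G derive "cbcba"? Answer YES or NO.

CNF form of G:
  S -> T1 T1 | T2 A | a
  A -> T0 S | c
  B -> T1 T1
  T0 -> b
  T1 -> a
  T2 -> c

CYK table (by increasing span):
  T[0,0] 'c' = {A,T2}  orig:{A}
  T[1,1] 'b' = {T0}  orig:{}
  T[2,2] 'c' = {A,T2}  orig:{A}
  T[3,3] 'b' = {T0}  orig:{}
  T[4,4] 'a' = {S,T1}  orig:{S}
  T[0,1] 'cb' = ∅
  T[1,2] 'bc' = ∅
  T[2,3] 'cb' = ∅
  T[3,4] 'ba' = {A}
  T[0,2] 'cbc' = ∅
  T[1,3] 'bcb' = ∅
  T[2,4] 'cba' = {S}
  T[0,3] 'cbcb' = ∅
  T[1,4] 'bcba' = {A}
  T[0,4] 'cbcba' = {S}

S ∈ T[0,4] ⇒ YES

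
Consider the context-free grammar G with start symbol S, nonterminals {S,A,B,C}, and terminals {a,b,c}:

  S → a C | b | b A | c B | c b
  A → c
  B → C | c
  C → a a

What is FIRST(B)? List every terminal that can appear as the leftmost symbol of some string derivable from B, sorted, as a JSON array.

Compute FIRST by fixpoint:
round 1:
  A via A→c: +{c}
  B via B→c: +{c}
  C via C→a a: +{a}
  S via S→a C: +{a}
  S via S→b: +{b}
  S via S→c B: +{c}
  FIRST(S)={a,b,c}  FIRST(A)={c}  FIRST(B)={c}  FIRST(C)={a}
round 2:
  B via B→C: +{a}
  FIRST(S)={a,b,c}  FIRST(A)={c}  FIRST(B)={a,c}  FIRST(C)={a}
round 3: (stable)
  FIRST(S)={a,b,c}  FIRST(A)={c}  FIRST(B)={a,c}  FIRST(C)={a}

FIRST(B) = ["a", "c"]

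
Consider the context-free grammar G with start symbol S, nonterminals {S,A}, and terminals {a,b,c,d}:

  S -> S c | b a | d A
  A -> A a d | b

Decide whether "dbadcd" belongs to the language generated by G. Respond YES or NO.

CNF form of G:
  S -> S T2 | T1 A | T3 T0
  A -> A X4 | b
  T0 -> a
  T1 -> d
  T2 -> c
  T3 -> b
  X4 -> T0 T1

Fill CYK table bottom-up:
  [0..0]={T1}  "d"  orig:{}
  [1..1]={A,T3}  "b"  orig:{A}
  [2..2]={T0}  "a"  orig:{}
  [3..3]={T1}  "d"  orig:{}
  [4..4]={T2}  "c"  orig:{}
  [5..5]={T1}  "d"  orig:{}
  [0..1]={S}  "db"
  [1..2]={S}  "ba"
  [2..3]={X4}  "ad"  orig:{}
  [3..4]=∅  "dc"
  [4..5]=∅  "cd"
  [0..2]=∅  "dba"
  [1..3]={A}  "bad"
  [2..4]=∅  "adc"
  [3..5]=∅  "dcd"
  [0..3]={S}  "dbad"
  [1..4]=∅  "badc"
  [2..5]=∅  "adcd"
  [0..4]={S}  "dbadc"
  [1..5]=∅  "badcd"
  [0..5]=∅  "dbadcd"

S ∉ T[0,5] ⇒ NO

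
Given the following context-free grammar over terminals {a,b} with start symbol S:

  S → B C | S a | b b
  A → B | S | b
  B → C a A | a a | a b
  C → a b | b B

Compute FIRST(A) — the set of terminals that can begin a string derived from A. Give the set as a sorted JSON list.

FIRST iteration:
[1]
  A via A→b: +{b}
  B via B→a a: +{a}
  C via C→a b: +{a}
  C via C→b B: +{b}
  S via S→B C: +{a}
  S via S→b b: +{b}
  FIRST(S)={a,b}  FIRST(A)={b}  FIRST(B)={a}  FIRST(C)={a,b}
[2]
  A via A→B: +{a}
  B via B→C a A: +{b}
  FIRST(S)={a,b}  FIRST(A)={a,b}  FIRST(B)={a,b}  FIRST(C)={a,b}
[3] — fixpoint
  FIRST(S)={a,b}  FIRST(A)={a,b}  FIRST(B)={a,b}  FIRST(C)={a,b}

FIRST(A) = ["a", "b"]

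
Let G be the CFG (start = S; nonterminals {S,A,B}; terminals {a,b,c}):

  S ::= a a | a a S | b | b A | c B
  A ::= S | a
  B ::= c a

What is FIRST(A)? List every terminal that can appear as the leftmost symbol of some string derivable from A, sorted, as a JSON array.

FIRST iteration:
pass 1:
  A via A→a: +{a}
  B via B→c a: +{c}
  S via S→a a: +{a}
  S via S→b: +{b}
  S via S→c B: +{c}
  FIRST[S]={a,b,c}  FIRST[A]={a}  FIRST[B]={c}
pass 2:
  A via A→S: +{b,c}
  FIRST[S]={a,b,c}  FIRST[A]={a,b,c}  FIRST[B]={c}
pass 3: (stable)
  FIRST[S]={a,b,c}  FIRST[A]={a,b,c}  FIRST[B]={c}

FIRST(A) = ["a", "b", "c"]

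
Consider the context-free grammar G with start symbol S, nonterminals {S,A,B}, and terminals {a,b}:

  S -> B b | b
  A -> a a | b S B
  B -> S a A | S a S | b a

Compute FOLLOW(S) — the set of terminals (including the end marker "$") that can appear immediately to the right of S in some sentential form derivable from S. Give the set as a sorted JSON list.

Compute FIRST by fixpoint:
round 1:
  A via A→a a: +{a}
  A via A→b S B: +{b}
  B via B→b a: +{b}
  S via S→B b: +{b}
  FIRST(S)={b}  FIRST(A)={a,b}  FIRST(B)={b}
round 2: — fixpoint
  FIRST(S)={b}  FIRST(A)={a,b}  FIRST(B)={b}

FOLLOW iteration:
seed FOLLOW(S) with $
iter 1:
  A→b S B: FOLLOW(S) ⊇ FIRST(B) = {b}; new: +{b}
  B→S a A: FOLLOW(S) ⊇ FIRST(a) = {a}; new: +{a}
  S→B b: FOLLOW(B) ⊇ FIRST(b) = {b}; new: +{b}
  S: {$,a,b}  A: {}  B: {b}
iter 2:
  B→S a A: FOLLOW(A) ⊇ FOLLOW(B) ⊇ {b}; new: +{b}
  S: {$,a,b}  A: {b}  B: {b}
iter 3: — fixpoint
  S: {$,a,b}  A: {b}  B: {b}

FOLLOW(S) = ["$", "a", "b"]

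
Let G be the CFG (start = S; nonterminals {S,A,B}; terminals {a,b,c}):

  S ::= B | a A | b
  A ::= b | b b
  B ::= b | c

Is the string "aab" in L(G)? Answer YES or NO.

CNF form of G:
  S -> T1 A | b | c
  A -> T0 T0 | b
  B -> b | c
  T0 -> b
  T1 -> a

CYK fill:
  [0..0]={T1}  "a"  orig:{}
  [1..1]={T1}  "a"  orig:{}
  [2..2]={A,B,S,T0}  "b"  orig:{A,B,S}
  [0..1]=∅  "aa"
  [1..2]={S}  "ab"
  [0..2]=∅  "aab"

S ∉ T[0,2] ⇒ NO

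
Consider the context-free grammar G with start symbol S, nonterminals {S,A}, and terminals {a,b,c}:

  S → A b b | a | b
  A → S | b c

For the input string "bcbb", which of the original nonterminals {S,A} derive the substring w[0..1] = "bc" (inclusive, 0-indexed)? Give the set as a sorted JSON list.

Convert to CNF:
  S -> A X3 | a | b
  A -> A X2 | T0 T1 | a | b
  T0 -> b
  T1 -> c
  X2 -> T0 T0
  X3 -> T0 T0

CYK table (by increasing span) (cells [i..j] with 0 ≤ i ≤ j ≤ 1 only):
  cell(0,0) b: {A,S,T0}  orig:{A,S}
  cell(1,1) c: {T1}  orig:{}
  cell(0,1) bc: {A}

Original NTs in T[0,1] deriving "bc": ["A"]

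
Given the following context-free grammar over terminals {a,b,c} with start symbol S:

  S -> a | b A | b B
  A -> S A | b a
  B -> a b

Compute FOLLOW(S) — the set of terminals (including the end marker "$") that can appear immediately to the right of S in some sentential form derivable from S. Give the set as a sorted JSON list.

FIRST iteration:
[1]
  A via A→b a: +{b}
  B via B→a b: +{a}
  S via S→a: +{a}
  S via S→b A: +{b}
  FIRST[S]={a,b}  FIRST[A]={b}  FIRST[B]={a}
[2]
  A via A→S A: +{a}
  FIRST[S]={a,b}  FIRST[A]={a,b}  FIRST[B]={a}
[3] done
  FIRST[S]={a,b}  FIRST[A]={a,b}  FIRST[B]={a}

Compute FOLLOW by fixpoint:
FOLLOW(S) := {$}
round 1:
  A→S A: FOLLOW(S) ⊇ FIRST(A) = {a,b}; new: +{a,b}
  S→b A: FOLLOW(A) ⊇ FOLLOW(S) ⊇ {$,a,b}; new: +{$,a,b}
  S→b B: FOLLOW(B) ⊇ FOLLOW(S) ⊇ {$,a,b}; new: +{$,a,b}
  FOLLOW[S]={$,a,b}  FOLLOW[A]={$,a,b}  FOLLOW[B]={$,a,b}
round 2: (stable)
  FOLLOW[S]={$,a,b}  FOLLOW[A]={$,a,b}  FOLLOW[B]={$,a,b}

FOLLOW(S) = ["$", "a", "b"]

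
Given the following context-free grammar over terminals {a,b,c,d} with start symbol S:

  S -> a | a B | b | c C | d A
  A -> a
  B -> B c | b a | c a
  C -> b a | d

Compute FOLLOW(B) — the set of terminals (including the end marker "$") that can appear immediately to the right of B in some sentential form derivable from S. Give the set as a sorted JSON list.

FIRST iteration:
round 1:
  A via A→a: +{a}
  B via B→b a: +{b}
  B via B→c a: +{c}
  C via C→b a: +{b}
  C via C→d: +{d}
  S via S→a: +{a}
  S via S→b: +{b}
  S via S→c C: +{c}
  S via S→d A: +{d}
  S: {a,b,c,d}  A: {a}  B: {b,c}  C: {b,d}
round 2: (stable)
  S: {a,b,c,d}  A: {a}  B: {b,c}  C: {b,d}

FOLLOW sets:
initialize: $ ∈ FOLLOW(S)
pass 1:
  B→B c: FOLLOW(B) ⊇ FIRST(c) = {c}; new: +{c}
  S→a B: FOLLOW(B) ⊇ FOLLOW(S) ⊇ {$}; new: +{$}
  S→c C: FOLLOW(C) ⊇ FOLLOW(S) ⊇ {$}; new: +{$}
  S→d A: FOLLOW(A) ⊇ FOLLOW(S) ⊇ {$}; new: +{$}
  FOLLOW[S]={$}  FOLLOW[A]={$}  FOLLOW[B]={$,c}  FOLLOW[C]={$}
pass 2: done
  FOLLOW[S]={$}  FOLLOW[A]={$}  FOLLOW[B]={$,c}  FOLLOW[C]={$}

FOLLOW(B) = ["$", "c"]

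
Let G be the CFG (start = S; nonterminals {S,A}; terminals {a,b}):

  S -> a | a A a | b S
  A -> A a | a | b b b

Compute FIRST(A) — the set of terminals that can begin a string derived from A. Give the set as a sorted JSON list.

Compute FIRST by fixpoint:
round 1:
  A via A→a: +{a}
  A via A→b b b: +{b}
  S via S→a: +{a}
  S via S→b S: +{b}
  S: {a,b}  A: {a,b}
round 2: done
  S: {a,b}  A: {a,b}

FIRST(A) = ["a", "b"]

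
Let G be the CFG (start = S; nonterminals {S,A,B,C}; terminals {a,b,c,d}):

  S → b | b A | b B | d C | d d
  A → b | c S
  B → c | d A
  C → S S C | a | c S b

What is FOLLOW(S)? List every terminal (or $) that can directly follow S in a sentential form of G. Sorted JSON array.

FIRST iteration:
pass 1:
  A via A→b: +{b}
  A via A→c S: +{c}
  B via B→c: +{c}
  B via B→d A: +{d}
  C via C→a: +{a}
  C via C→c S b: +{c}
  S via S→b: +{b}
  S via S→d C: +{d}
  S: {b,d}  A: {b,c}  B: {c,d}  C: {a,c}
pass 2:
  C via C→S S C: +{b,d}
  S: {b,d}  A: {b,c}  B: {c,d}  C: {a,b,c,d}
pass 3: (stable)
  S: {b,d}  A: {b,c}  B: {c,d}  C: {a,b,c,d}

Compute FOLLOW by fixpoint:
seed FOLLOW(S) with $
[1]
  C→S S C: FOLLOW(S) ⊇ FIRST(S) = {b,d}; new: +{b,d}
  C→S S C: FOLLOW(S) ⊇ FIRST(C) = {a,b,c,d}; new: +{a,c}
  S→b A: FOLLOW(A) ⊇ FOLLOW(S) ⊇ {$,a,b,c,d}; new: +{$,a,b,c,d}
  S→b B: FOLLOW(B) ⊇ FOLLOW(S) ⊇ {$,a,b,c,d}; new: +{$,a,b,c,d}
  S→d C: FOLLOW(C) ⊇ FOLLOW(S) ⊇ {$,a,b,c,d}; new: +{$,a,b,c,d}
  FOLLOW[S]={$,a,b,c,d}  FOLLOW[A]={$,a,b,c,d}  FOLLOW[B]={$,a,b,c,d}  FOLLOW[C]={$,a,b,c,d}
[2] — fixpoint
  FOLLOW[S]={$,a,b,c,d}  FOLLOW[A]={$,a,b,c,d}  FOLLOW[B]={$,a,b,c,d}  FOLLOW[C]={$,a,b,c,d}

FOLLOW(S) = ["$", "a", "b", "c", "d"]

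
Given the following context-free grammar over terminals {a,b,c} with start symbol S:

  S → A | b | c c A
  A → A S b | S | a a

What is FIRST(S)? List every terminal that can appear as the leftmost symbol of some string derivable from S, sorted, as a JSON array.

Compute FIRST by fixpoint:
round 1:
  A via A→a a: +{a}
  S via S→A: +{a}
  S via S→b: +{b}
  S via S→c c A: +{c}
  FIRST[S]={a,b,c}  FIRST[A]={a}
round 2:
  A via A→S: +{b,c}
  FIRST[S]={a,b,c}  FIRST[A]={a,b,c}
round 3: (stable)
  FIRST[S]={a,b,c}  FIRST[A]={a,b,c}

FIRST(S) = ["a", "b", "c"]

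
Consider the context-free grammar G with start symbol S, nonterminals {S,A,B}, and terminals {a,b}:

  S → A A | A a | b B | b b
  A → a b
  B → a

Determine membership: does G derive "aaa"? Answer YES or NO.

CNF form of G:
  S -> A A | A T0 | T1 B | T1 T1
  A -> T0 T1
  B -> a
  T0 -> a
  T1 -> b

CYK table (by increasing span):
  [0..0]={B,T0}  "a"  orig:{B}
  [1..1]={B,T0}  "a"  orig:{B}
  [2..2]={B,T0}  "a"  orig:{B}
  [0..1]=∅  "aa"
  [1..2]=∅  "aa"
  [0..2]=∅  "aaa"

S ∉ T[0,2] ⇒ NO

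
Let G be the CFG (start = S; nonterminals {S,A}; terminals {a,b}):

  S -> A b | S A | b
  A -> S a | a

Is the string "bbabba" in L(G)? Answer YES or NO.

Convert to CNF:
  S -> A T1 | S A | b
  A -> S T0 | a
  T0 -> a
  T1 -> b

CYK fill:
  cell(0,0) b: {S,T1}  orig:{S}
  cell(1,1) b: {S,T1}  orig:{S}
  cell(2,2) a: {A,T0}  orig:{A}
  cell(3,3) b: {S,T1}  orig:{S}
  cell(4,4) b: {S,T1}  orig:{S}
  cell(5,5) a: {A,T0}  orig:{A}
  cell(0,1) bb: ∅
  cell(1,2) ba: {A,S}
  cell(2,3) ab: {S}
  cell(3,4) bb: ∅
  cell(4,5) ba: {A,S}
  cell(0,2) bba: {S}
  cell(1,3) bab: {S}
  cell(2,4) abb: ∅
  cell(3,5) bba: {S}
  cell(0,3) bbab: ∅
  cell(1,4) babb: ∅
  cell(2,5) abba: {S}
  cell(0,4) bbabb: ∅
  cell(1,5) babba: {S}
  cell(0,5) bbabba: ∅

S ∉ T[0,5] ⇒ NO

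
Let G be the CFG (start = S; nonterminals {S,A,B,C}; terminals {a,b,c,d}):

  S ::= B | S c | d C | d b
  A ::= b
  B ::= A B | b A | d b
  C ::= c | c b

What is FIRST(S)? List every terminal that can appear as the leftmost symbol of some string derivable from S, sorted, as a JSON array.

FIRST sets, iterate to fixpoint:
[1]
  A via A→b: +{b}
  B via B→A B: +{b}
  B via B→d b: +{d}
  C via C→c: +{c}
  S via S→B: +{b,d}
  FIRST[S]={b,d}  FIRST[A]={b}  FIRST[B]={b,d}  FIRST[C]={c}
[2] (no change)
  FIRST[S]={b,d}  FIRST[A]={b}  FIRST[B]={b,d}  FIRST[C]={c}

FIRST(S) = ["b", "d"]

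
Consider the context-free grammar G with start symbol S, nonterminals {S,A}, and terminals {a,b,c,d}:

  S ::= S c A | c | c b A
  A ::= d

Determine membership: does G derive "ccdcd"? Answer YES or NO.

CNF form of G:
  S -> S X2 | T0 X3 | c
  A -> d
  T0 -> c
  T1 -> b
  X2 -> T0 A
  X3 -> T1 A

Fill CYK table bottom-up:
  cell(0,0) c: {S,T0}  orig:{S}
  cell(1,1) c: {S,T0}  orig:{S}
  cell(2,2) d: {A}
  cell(3,3) c: {S,T0}  orig:{S}
  cell(4,4) d: {A}
  cell(0,1) cc: ∅
  cell(1,2) cd: {X2}  orig:{}
  cell(2,3) dc: ∅
  cell(3,4) cd: {X2}  orig:{}
  cell(0,2) ccd: {S}
  cell(1,3) cdc: ∅
  cell(2,4) dcd: ∅
  cell(0,3) ccdc: ∅
  cell(1,4) cdcd: ∅
  cell(0,4) ccdcd: {S}

S ∈ T[0,4] ⇒ YES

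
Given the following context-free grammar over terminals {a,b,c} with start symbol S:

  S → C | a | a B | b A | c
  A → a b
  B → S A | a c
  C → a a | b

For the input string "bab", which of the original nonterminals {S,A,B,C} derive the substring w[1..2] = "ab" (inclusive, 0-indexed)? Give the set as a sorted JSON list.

Convert to CNF:
  S -> T0 B | T0 T0 | T1 A | a | b | c
  A -> T0 T1
  B -> S A | T0 T2
  C -> T0 T0 | b
  T0 -> a
  T1 -> b
  T2 -> c

CYK table (by increasing span) — only the sub-triangle for w[1..2]:
  [1..1]={S,T0}  "a"  orig:{S}
  [2..2]={C,S,T1}  "b"  orig:{C,S}
  [1..2]={A}  "ab"

Original NTs in T[1,2] deriving "ab": ["A"]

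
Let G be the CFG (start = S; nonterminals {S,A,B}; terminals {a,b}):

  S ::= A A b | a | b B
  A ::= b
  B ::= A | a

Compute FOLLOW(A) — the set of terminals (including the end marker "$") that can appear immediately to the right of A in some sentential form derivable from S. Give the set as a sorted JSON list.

Compute FIRST by fixpoint:
[1]
  A via A→b: +{b}
  B via B→A: +{b}
  B via B→a: +{a}
  S via S→A A b: +{b}
  S via S→a: +{a}
  S: {a,b}  A: {b}  B: {a,b}
[2] (no change)
  S: {a,b}  A: {b}  B: {a,b}

FOLLOW iteration:
FOLLOW(S) := {$}
pass 1:
  S→A A b: FOLLOW(A) ⊇ FIRST(A) = {b}; new: +{b}
  S→b B: FOLLOW(B) ⊇ FOLLOW(S) ⊇ {$}; new: +{$}
  S: {$}  A: {b}  B: {$}
pass 2:
  B→A: FOLLOW(A) ⊇ FOLLOW(B) ⊇ {$}; new: +{$}
  S: {$}  A: {$,b}  B: {$}
pass 3: done
  S: {$}  A: {$,b}  B: {$}

FOLLOW(A) = ["$", "b"]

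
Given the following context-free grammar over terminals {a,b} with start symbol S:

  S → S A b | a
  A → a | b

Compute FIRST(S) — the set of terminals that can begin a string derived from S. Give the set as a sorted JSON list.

FIRST iteration:
round 1:
  A via A→a: +{a}
  A via A→b: +{b}
  S via S→a: +{a}
  S: {a}  A: {a,b}
round 2: — fixpoint
  S: {a}  A: {a,b}

FIRST(S) = ["a"]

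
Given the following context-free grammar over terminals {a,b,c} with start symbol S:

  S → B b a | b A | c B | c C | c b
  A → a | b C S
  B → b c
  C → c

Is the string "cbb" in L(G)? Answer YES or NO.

CNF form of G:
  S -> B X4 | T0 A | T1 B | T1 C | T1 T0
  A -> T0 X3 | a
  B -> T0 T1
  C -> c
  T0 -> b
  T1 -> c
  T2 -> a
  X3 -> C S
  X4 -> T0 T2

CYK fill:
  T[0,0] 'c' = {C,T1}  orig:{C}
  T[1,1] 'b' = {T0}  orig:{}
  T[2,2] 'b' = {T0}  orig:{}
  T[0,1] 'cb' = {S}
  T[1,2] 'bb' = ∅
  T[0,2] 'cbb' = ∅

S ∉ T[0,2] ⇒ NO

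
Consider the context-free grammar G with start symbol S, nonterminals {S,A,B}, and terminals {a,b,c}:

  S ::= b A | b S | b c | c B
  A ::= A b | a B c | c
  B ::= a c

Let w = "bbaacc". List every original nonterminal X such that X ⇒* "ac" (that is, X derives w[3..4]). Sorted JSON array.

CNF form of G:
  S -> T0 A | T0 S | T0 T2 | T2 B
  A -> A T0 | T1 X3 | c
  B -> T1 T2
  T0 -> b
  T1 -> a
  T2 -> c
  X3 -> B T2

CYK table (by increasing span) (cells [i..j] with 3 ≤ i ≤ j ≤ 4 only):
  T[3,3] 'a' = {T1}  orig:{}
  T[4,4] 'c' = {A,T2}  orig:{A}
  T[3,4] 'ac' = {B}

Original NTs in T[3,4] deriving "ac": ["B"]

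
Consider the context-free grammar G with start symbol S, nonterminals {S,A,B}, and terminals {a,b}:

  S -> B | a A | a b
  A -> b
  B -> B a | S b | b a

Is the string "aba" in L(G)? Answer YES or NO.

CNF form of G:
  S -> B T0 | S T1 | T0 A | T0 T1 | T1 T0
  A -> b
  B -> B T0 | S T1 | T1 T0
  T0 -> a
  T1 -> b

Fill CYK table bottom-up:
  [0..0]={T0}  "a"  orig:{}
  [1..1]={A,T1}  "b"  orig:{A}
  [2..2]={T0}  "a"  orig:{}
  [0..1]={S}  "ab"
  [1..2]={B,S}  "ba"
  [0..2]=∅  "aba"

S ∉ T[0,2] ⇒ NO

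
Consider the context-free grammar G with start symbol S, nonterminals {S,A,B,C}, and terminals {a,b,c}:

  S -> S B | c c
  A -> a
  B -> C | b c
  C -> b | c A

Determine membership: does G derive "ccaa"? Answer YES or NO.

Convert to CNF:
  S -> S B | T1 T1
  A -> a
  B -> T0 T1 | T1 A | b
  C -> T1 A | b
  T0 -> b
  T1 -> c

CYK table (by increasing span):
  cell(0,0) c: {T1}  orig:{}
  cell(1,1) c: {T1}  orig:{}
  cell(2,2) a: {A}
  cell(3,3) a: {A}
  cell(0,1) cc: {S}
  cell(1,2) ca: {B,C}
  cell(2,3) aa: ∅
  cell(0,2) cca: ∅
  cell(1,3) caa: ∅
  cell(0,3) ccaa: ∅

S ∉ T[0,3] ⇒ NO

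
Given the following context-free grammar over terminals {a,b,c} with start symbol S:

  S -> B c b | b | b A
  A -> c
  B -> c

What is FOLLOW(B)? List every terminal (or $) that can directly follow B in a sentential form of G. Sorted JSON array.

Compute FIRST by fixpoint:
round 1:
  A via A→c: +{c}
  B via B→c: +{c}
  S via S→B c b: +{c}
  S via S→b: +{b}
  S: {b,c}  A: {c}  B: {c}
round 2: (stable)
  S: {b,c}  A: {c}  B: {c}

Compute FOLLOW by fixpoint:
FOLLOW(S) := {$}
round 1:
  S→B c b: FOLLOW(B) ⊇ FIRST(c) = {c}; new: +{c}
  S→b A: FOLLOW(A) ⊇ FOLLOW(S) ⊇ {$}; new: +{$}
  FOLLOW(S)={$}  FOLLOW(A)={$}  FOLLOW(B)={c}
round 2: — fixpoint
  FOLLOW(S)={$}  FOLLOW(A)={$}  FOLLOW(B)={c}

FOLLOW(B) = ["c"]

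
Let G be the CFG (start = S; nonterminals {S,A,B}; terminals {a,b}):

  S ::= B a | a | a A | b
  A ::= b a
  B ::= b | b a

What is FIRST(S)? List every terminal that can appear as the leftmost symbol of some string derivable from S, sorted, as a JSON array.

Compute FIRST by fixpoint:
iter 1:
  A via A→b a: +{b}
  B via B→b: +{b}
  S via S→B a: +{b}
  S via S→a: +{a}
  S: {a,b}  A: {b}  B: {b}
iter 2: — fixpoint
  S: {a,b}  A: {b}  B: {b}

FIRST(S) = ["a", "b"]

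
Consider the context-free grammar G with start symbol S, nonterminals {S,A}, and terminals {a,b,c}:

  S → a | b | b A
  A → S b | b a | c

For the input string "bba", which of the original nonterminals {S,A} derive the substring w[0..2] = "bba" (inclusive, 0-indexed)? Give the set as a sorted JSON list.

CNF form of G:
  S -> T0 A | a | b
  A -> S T0 | T0 T1 | c
  T0 -> b
  T1 -> a

CYK fill (cells [i..j] with 0 ≤ i ≤ j ≤ 2 only):
  cell(0,0) b: {S,T0}  orig:{S}
  cell(1,1) b: {S,T0}  orig:{S}
  cell(2,2) a: {S,T1}  orig:{S}
  cell(0,1) bb: {A}
  cell(1,2) ba: {A}
  cell(0,2) bba: {S}

Original NTs in T[0,2] deriving "bba": ["S"]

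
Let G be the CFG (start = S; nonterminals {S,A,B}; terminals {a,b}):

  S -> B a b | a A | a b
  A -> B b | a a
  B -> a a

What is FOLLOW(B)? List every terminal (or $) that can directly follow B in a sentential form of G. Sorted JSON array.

FIRST sets, iterate to fixpoint:
pass 1:
  A via A→a a: +{a}
  B via B→a a: +{a}
  S via S→B a b: +{a}
  FIRST[S]={a}  FIRST[A]={a}  FIRST[B]={a}
pass 2: (no change)
  FIRST[S]={a}  FIRST[A]={a}  FIRST[B]={a}

FOLLOW sets:
seed FOLLOW(S) with $
round 1:
  A→B b: FOLLOW(B) ⊇ FIRST(b) = {b}; new: +{b}
  S→B a b: FOLLOW(B) ⊇ FIRST(a) = {a}; new: +{a}
  S→a A: FOLLOW(A) ⊇ FOLLOW(S) ⊇ {$}; new: +{$}
  FOLLOW[S]={$}  FOLLOW[A]={$}  FOLLOW[B]={a,b}
round 2: (no change)
  FOLLOW[S]={$}  FOLLOW[A]={$}  FOLLOW[B]={a,b}

FOLLOW(B) = ["a", "b"]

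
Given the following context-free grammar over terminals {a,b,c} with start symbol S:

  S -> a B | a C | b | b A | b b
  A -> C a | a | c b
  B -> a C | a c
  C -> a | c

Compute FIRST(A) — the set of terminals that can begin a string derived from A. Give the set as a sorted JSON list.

Compute FIRST by fixpoint:
round 1:
  A via A→a: +{a}
  A via A→c b: +{c}
  B via B→a C: +{a}
  C via C→a: +{a}
  C via C→c: +{c}
  S via S→a B: +{a}
  S via S→b: +{b}
  S: {a,b}  A: {a,c}  B: {a}  C: {a,c}
round 2: done
  S: {a,b}  A: {a,c}  B: {a}  C: {a,c}

FIRST(A) = ["a", "c"]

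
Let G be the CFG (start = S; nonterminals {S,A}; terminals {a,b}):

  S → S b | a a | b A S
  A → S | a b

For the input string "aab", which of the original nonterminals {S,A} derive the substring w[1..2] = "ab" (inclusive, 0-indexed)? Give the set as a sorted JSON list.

Convert to CNF:
  S -> S T0 | T0 X3 | T1 T1
  A -> S T0 | T0 X2 | T1 T0 | T1 T1
  T0 -> b
  T1 -> a
  X2 -> A S
  X3 -> A S

Fill CYK table bottom-up, restricted to cells inside w[1..2]:
  T[1,1] 'a' = {T1}  orig:{}
  T[2,2] 'b' = {T0}  orig:{}
  T[1,2] 'ab' = {A}

Original NTs in T[1,2] deriving "ab": ["A"]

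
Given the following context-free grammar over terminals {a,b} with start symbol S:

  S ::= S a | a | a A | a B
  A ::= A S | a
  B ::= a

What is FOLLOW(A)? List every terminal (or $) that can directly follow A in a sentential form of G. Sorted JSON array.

Compute FIRST by fixpoint:
round 1:
  A via A→a: +{a}
  B via B→a: +{a}
  S via S→a: +{a}
  FIRST(S)={a}  FIRST(A)={a}  FIRST(B)={a}
round 2: — fixpoint
  FIRST(S)={a}  FIRST(A)={a}  FIRST(B)={a}

Compute FOLLOW by fixpoint:
FOLLOW(S) := {$}
[1]
  A→A S: FOLLOW(A) ⊇ FIRST(S) = {a}; new: +{a}
  A→A S: FOLLOW(S) ⊇ FOLLOW(A) ⊇ {a}; new: +{a}
  S→a A: FOLLOW(A) ⊇ FOLLOW(S) ⊇ {$,a}; new: +{$}
  S→a B: FOLLOW(B) ⊇ FOLLOW(S) ⊇ {$,a}; new: +{$,a}
  FOLLOW[S]={$,a}  FOLLOW[A]={$,a}  FOLLOW[B]={$,a}
[2] done
  FOLLOW[S]={$,a}  FOLLOW[A]={$,a}  FOLLOW[B]={$,a}

FOLLOW(A) = ["$", "a"]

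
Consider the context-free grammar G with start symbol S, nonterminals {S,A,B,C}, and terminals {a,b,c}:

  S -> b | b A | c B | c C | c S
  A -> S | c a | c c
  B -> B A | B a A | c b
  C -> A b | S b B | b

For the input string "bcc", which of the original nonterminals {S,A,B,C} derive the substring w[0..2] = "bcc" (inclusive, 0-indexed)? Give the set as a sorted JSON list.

Convert to CNF:
  S -> T0 A | T1 B | T1 C | T1 S | b
  A -> T0 A | T1 B | T1 C | T1 S | T1 T1 | T1 T2 | b
  B -> B A | B X3 | T1 T0
  C -> A T0 | S X4 | b
  T0 -> b
  T1 -> c
  T2 -> a
  X3 -> T2 A
  X4 -> T0 B

CYK table (by increasing span) (cells [i..j] with 0 ≤ i ≤ j ≤ 2 only):
  [0..0]={A,C,S,T0}  "b"  orig:{A,C,S}
  [1..1]={T1}  "c"  orig:{}
  [2..2]={T1}  "c"  orig:{}
  [0..1]=∅  "bc"
  [1..2]={A}  "cc"
  [0..2]={A,S}  "bcc"

Original NTs in T[0,2] deriving "bcc": ["A", "S"]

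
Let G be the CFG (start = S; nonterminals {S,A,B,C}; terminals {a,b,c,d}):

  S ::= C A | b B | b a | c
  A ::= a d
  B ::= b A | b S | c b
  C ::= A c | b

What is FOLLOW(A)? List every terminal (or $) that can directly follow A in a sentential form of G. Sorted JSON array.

FIRST iteration:
pass 1:
  A via A→a d: +{a}
  B via B→b A: +{b}
  B via B→c b: +{c}
  C via C→A c: +{a}
  C via C→b: +{b}
  S via S→C A: +{a,b}
  S via S→c: +{c}
  S: {a,b,c}  A: {a}  B: {b,c}  C: {a,b}
pass 2: (no change)
  S: {a,b,c}  A: {a}  B: {b,c}  C: {a,b}

Compute FOLLOW by fixpoint:
FOLLOW(S) := {$}
iter 1:
  C→A c: FOLLOW(A) ⊇ FIRST(c) = {c}; new: +{c}
  S→C A: FOLLOW(C) ⊇ FIRST(A) = {a}; new: +{a}
  S→C A: FOLLOW(A) ⊇ FOLLOW(S) ⊇ {$}; new: +{$}
  S→b B: FOLLOW(B) ⊇ FOLLOW(S) ⊇ {$}; new: +{$}
  FOLLOW[S]={$}  FOLLOW[A]={$,c}  FOLLOW[B]={$}  FOLLOW[C]={a}
iter 2: (stable)
  FOLLOW[S]={$}  FOLLOW[A]={$,c}  FOLLOW[B]={$}  FOLLOW[C]={a}

FOLLOW(A) = ["$", "c"]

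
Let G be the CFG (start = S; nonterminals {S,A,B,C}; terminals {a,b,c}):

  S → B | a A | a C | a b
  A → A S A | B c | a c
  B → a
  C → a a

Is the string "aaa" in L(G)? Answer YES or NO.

CNF form of G:
  S -> T1 A | T1 C | T1 T2 | a
  A -> A X3 | B T0 | T1 T0
  B -> a
  C -> T1 T1
  T0 -> c
  T1 -> a
  T2 -> b
  X3 -> S A

CYK fill:
  [0..0]={B,S,T1}  "a"  orig:{B,S}
  [1..1]={B,S,T1}  "a"  orig:{B,S}
  [2..2]={B,S,T1}  "a"  orig:{B,S}
  [0..1]={C}  "aa"
  [1..2]={C}  "aa"
  [0..2]={S}  "aaa"

S ∈ T[0,2] ⇒ YES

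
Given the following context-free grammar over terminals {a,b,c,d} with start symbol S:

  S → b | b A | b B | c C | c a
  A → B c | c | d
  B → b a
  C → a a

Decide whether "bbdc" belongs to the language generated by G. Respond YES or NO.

CNF form of G:
  S -> T0 C | T0 T2 | T1 A | T1 B | b
  A -> B T0 | c | d
  B -> T1 T2
  C -> T2 T2
  T0 -> c
  T1 -> b
  T2 -> a

CYK fill:
  [0..0]={S,T1}  "b"  orig:{S}
  [1..1]={S,T1}  "b"  orig:{S}
  [2..2]={A}  "d"
  [3..3]={A,T0}  "c"  orig:{A}
  [0..1]=∅  "bb"
  [1..2]={S}  "bd"
  [2..3]=∅  "dc"
  [0..2]=∅  "bbd"
  [1..3]=∅  "bdc"
  [0..3]=∅  "bbdc"

S ∉ T[0,3] ⇒ NO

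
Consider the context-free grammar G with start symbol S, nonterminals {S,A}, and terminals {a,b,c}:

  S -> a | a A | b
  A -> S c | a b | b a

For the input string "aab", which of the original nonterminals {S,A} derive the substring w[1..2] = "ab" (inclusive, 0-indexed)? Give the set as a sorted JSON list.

Convert to CNF:
  S -> T1 A | a | b
  A -> S T0 | T1 T2 | T2 T1
  T0 -> c
  T1 -> a
  T2 -> b

CYK fill, restricted to cells inside w[1..2]:
  T[1,1] 'a' = {S,T1}  orig:{S}
  T[2,2] 'b' = {S,T2}  orig:{S}
  T[1,2] 'ab' = {A}

Original NTs in T[1,2] deriving "ab": ["A"]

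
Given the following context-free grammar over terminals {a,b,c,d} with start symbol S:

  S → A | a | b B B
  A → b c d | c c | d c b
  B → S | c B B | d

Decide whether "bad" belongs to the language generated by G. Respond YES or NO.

Convert to CNF:
  S -> T0 X10 | T0 X9 | T1 T1 | T2 X11 | a
  A -> T0 X3 | T1 T1 | T2 X4
  B -> T0 X5 | T0 X6 | T1 T1 | T1 X7 | T2 X8 | a | d
  T0 -> b
  T1 -> c
  T2 -> d
  X3 -> T1 T2
  X4 -> T1 T0
  X5 -> B B
  X6 -> T1 T2
  X7 -> B B
  X8 -> T1 T0
  X9 -> B B
  X10 -> T1 T2
  X11 -> T1 T0

CYK table (by increasing span):
  T[0,0] 'b' = {T0}  orig:{}
  T[1,1] 'a' = {B,S}
  T[2,2] 'd' = {B,T2}  orig:{B}
  T[0,1] 'ba' = ∅
  T[1,2] 'ad' = {X5,X7,X9}  orig:{}
  T[0,2] 'bad' = {B,S}

S ∈ T[0,2] ⇒ YES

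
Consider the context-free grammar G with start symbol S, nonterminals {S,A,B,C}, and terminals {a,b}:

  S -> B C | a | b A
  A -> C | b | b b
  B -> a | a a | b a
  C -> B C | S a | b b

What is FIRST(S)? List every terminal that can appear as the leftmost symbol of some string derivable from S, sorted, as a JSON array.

FIRST iteration:
iter 1:
  A via A→b: +{b}
  B via B→a: +{a}
  B via B→b a: +{b}
  C via C→B C: +{a,b}
  S via S→B C: +{a,b}
  S: {a,b}  A: {b}  B: {a,b}  C: {a,b}
iter 2:
  A via A→C: +{a}
  S: {a,b}  A: {a,b}  B: {a,b}  C: {a,b}
iter 3: (no change)
  S: {a,b}  A: {a,b}  B: {a,b}  C: {a,b}

FIRST(S) = ["a", "b"]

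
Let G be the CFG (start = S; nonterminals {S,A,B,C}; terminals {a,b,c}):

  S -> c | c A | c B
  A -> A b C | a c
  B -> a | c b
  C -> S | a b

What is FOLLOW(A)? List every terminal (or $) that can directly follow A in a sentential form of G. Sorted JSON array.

FIRST sets, iterate to fixpoint:
round 1:
  A via A→a c: +{a}
  B via B→a: +{a}
  B via B→c b: +{c}
  C via C→a b: +{a}
  S via S→c: +{c}
  S: {c}  A: {a}  B: {a,c}  C: {a}
round 2:
  C via C→S: +{c}
  S: {c}  A: {a}  B: {a,c}  C: {a,c}
round 3: done
  S: {c}  A: {a}  B: {a,c}  C: {a,c}

FOLLOW iteration:
FOLLOW(S) := {$}
pass 1:
  A→A b C: FOLLOW(A) ⊇ FIRST(b) = {b}; new: +{b}
  A→A b C: FOLLOW(C) ⊇ FOLLOW(A) ⊇ {b}; new: +{b}
  C→S: FOLLOW(S) ⊇ FOLLOW(C) ⊇ {b}; new: +{b}
  S→c A: FOLLOW(A) ⊇ FOLLOW(S) ⊇ {$,b}; new: +{$}
  S→c B: FOLLOW(B) ⊇ FOLLOW(S) ⊇ {$,b}; new: +{$,b}
  FOLLOW(S)={$,b}  FOLLOW(A)={$,b}  FOLLOW(B)={$,b}  FOLLOW(C)={b}
pass 2:
  A→A b C: FOLLOW(C) ⊇ FOLLOW(A) ⊇ {$,b}; new: +{$}
  FOLLOW(S)={$,b}  FOLLOW(A)={$,b}  FOLLOW(B)={$,b}  FOLLOW(C)={$,b}
pass 3: (stable)
  FOLLOW(S)={$,b}  FOLLOW(A)={$,b}  FOLLOW(B)={$,b}  FOLLOW(C)={$,b}

FOLLOW(A) = ["$", "b"]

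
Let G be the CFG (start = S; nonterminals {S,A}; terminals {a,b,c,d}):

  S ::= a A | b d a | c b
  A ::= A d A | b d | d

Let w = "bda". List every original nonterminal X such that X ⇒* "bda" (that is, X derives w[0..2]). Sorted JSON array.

Convert to CNF:
  S -> T1 X5 | T2 A | T3 T1
  A -> A X4 | T1 T0 | d
  T0 -> d
  T1 -> b
  T2 -> a
  T3 -> c
  X4 -> T0 A
  X5 -> T0 T2

CYK table (by increasing span), restricted to cells inside w[0..2]:
  T[0,0] 'b' = {T1}  orig:{}
  T[1,1] 'd' = {A,T0}  orig:{A}
  T[2,2] 'a' = {T2}  orig:{}
  T[0,1] 'bd' = {A}
  T[1,2] 'da' = {X5}  orig:{}
  T[0,2] 'bda' = {S}

Original NTs in T[0,2] deriving "bda": ["S"]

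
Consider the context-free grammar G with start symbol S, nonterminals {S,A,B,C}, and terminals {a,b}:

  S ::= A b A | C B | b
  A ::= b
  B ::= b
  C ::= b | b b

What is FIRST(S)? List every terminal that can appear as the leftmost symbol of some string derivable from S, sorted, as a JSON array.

Compute FIRST by fixpoint:
iter 1:
  A via A→b: +{b}
  B via B→b: +{b}
  C via C→b: +{b}
  S via S→A b A: +{b}
  FIRST(S)={b}  FIRST(A)={b}  FIRST(B)={b}  FIRST(C)={b}
iter 2: done
  FIRST(S)={b}  FIRST(A)={b}  FIRST(B)={b}  FIRST(C)={b}

FIRST(S) = ["b"]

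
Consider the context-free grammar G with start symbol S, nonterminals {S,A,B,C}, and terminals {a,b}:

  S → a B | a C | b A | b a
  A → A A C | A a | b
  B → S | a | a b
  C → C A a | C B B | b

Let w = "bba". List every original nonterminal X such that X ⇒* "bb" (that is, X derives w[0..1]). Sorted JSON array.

CNF form of G:
  S -> T0 B | T0 C | T1 A | T1 T0
  A -> A T0 | A X2 | b
  B -> T0 B | T0 C | T0 T1 | T1 A | T1 T0 | a
  C -> C X3 | C X4 | b
  T0 -> a
  T1 -> b
  X2 -> A C
  X3 -> A T0
  X4 -> B B

Fill CYK table bottom-up (cells [i..j] with 0 ≤ i ≤ j ≤ 1 only):
  T[0,0] 'b' = {A,C,T1}  orig:{A,C}
  T[1,1] 'b' = {A,C,T1}  orig:{A,C}
  T[0,1] 'bb' = {B,S,X2}  orig:{B,S}

Original NTs in T[0,1] deriving "bb": ["B", "S"]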